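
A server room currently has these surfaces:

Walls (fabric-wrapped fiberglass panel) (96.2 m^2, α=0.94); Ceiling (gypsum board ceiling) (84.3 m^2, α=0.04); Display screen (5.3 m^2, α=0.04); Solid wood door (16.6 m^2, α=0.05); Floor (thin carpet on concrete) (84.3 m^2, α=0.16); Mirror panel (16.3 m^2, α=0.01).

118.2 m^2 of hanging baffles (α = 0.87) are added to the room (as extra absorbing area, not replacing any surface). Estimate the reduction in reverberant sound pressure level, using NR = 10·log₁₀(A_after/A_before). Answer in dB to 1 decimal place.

2.9 dB

Total absorption A_before = 96.2*0.94 + 84.3*0.04 + 5.3*0.04 + 16.6*0.05 + 84.3*0.16 + 16.3*0.01
  = 90.428 + 3.372 + 0.212 + 0.830 + 13.488 + 0.163 = 108.493 m^2 sabins.
Added absorption = 118.2 × 0.87 = 102.834 sabins.
A_after = 108.493 + 102.834 = 211.327 sabins.
NR = 10·log₁₀(211.327/108.493) = 2.9 dB.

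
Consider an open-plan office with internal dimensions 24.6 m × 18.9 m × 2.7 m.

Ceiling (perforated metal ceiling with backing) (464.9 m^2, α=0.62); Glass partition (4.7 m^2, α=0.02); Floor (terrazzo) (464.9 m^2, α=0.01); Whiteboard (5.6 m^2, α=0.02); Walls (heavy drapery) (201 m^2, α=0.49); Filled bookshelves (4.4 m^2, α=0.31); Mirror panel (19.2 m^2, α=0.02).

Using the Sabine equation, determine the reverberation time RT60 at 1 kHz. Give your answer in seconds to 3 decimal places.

0.514 s

Total absorption A = 464.9*0.62 + 4.7*0.02 + 464.9*0.01 + 5.6*0.02 + 201*0.49 + 4.4*0.31 + 19.2*0.02
  = 288.238 + 0.094 + 4.649 + 0.112 + 98.490 + 1.364 + 0.384 = 393.331 m^2 sabins.
Room volume: 1255.338 m³.
Sabine: RT60 = 0.161 × 1255.338 / 393.331 = 0.514 s.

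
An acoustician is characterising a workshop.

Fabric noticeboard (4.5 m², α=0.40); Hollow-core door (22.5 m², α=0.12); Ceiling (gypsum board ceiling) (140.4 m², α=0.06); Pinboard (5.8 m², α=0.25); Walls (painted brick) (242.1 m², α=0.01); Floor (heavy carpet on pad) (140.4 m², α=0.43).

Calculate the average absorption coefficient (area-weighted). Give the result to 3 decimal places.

0.139

Total surface area S = 555.7 m².
Σ(Sᵢαᵢ) = 4.5·0.40 + 22.5·0.12 + 140.4·0.06 + 5.8·0.25 + 242.1·0.01 + 140.4·0.43 = 77.167.
ᾱ = A/S = 0.139.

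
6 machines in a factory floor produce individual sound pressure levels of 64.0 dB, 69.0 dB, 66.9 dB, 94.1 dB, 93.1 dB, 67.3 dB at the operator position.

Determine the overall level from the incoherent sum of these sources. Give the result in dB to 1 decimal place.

Sum in the linear (power) domain: Σ 10^(Lᵢ/10) = 10^(64.0/10) + 10^(69.0/10) + 10^(66.9/10) + 10^(94.1/10) + 10^(93.1/10) + 10^(67.3/10) = 4.633e+09.
Combined level = 10 log₁₀(4.633e+09) = 96.7 dB.

96.7 dB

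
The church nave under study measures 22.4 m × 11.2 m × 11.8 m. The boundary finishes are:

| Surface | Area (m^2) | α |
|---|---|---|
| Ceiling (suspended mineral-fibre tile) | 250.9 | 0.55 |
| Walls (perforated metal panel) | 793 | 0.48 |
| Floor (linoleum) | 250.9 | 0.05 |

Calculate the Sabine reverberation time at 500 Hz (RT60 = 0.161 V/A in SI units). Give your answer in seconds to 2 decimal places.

A = Σ Sᵢαᵢ = 250.9*0.55 + 793*0.48 + 250.9*0.05 = 531.180 sabins.
Volume V = 22.4 × 11.2 × 11.8 = 2960.384 m³.
RT60 = 0.161 · V / A = 0.161 × 2960.384 / 531.180 = 0.90 s.

0.90 s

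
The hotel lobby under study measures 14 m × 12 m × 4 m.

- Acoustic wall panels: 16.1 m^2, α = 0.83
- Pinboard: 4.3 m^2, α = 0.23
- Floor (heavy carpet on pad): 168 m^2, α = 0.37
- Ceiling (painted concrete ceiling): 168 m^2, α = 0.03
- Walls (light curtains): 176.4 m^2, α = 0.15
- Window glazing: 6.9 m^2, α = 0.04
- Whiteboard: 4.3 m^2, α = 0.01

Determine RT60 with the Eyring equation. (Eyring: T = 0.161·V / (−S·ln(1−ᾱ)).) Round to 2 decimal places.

0.90 seconds

S = Σ Sᵢ = 544.0 m^2.
Absorption A = 16.1×0.83 + 4.3×0.23 + 168×0.37 + 168×0.03 + 176.4×0.15 + 6.9×0.04 + 4.3×0.01 = 108.331 sabins.
ᾱ = 108.331 / 544.0 = 0.1991.
Eyring denominator: −S ln(1−ᾱ) = 120.778.
V = 14 × 12 × 4 = 672 m³.
T = 0.161·V/[−S·ln(1−ᾱ)] = 0.161·672/120.778 = 0.90 s.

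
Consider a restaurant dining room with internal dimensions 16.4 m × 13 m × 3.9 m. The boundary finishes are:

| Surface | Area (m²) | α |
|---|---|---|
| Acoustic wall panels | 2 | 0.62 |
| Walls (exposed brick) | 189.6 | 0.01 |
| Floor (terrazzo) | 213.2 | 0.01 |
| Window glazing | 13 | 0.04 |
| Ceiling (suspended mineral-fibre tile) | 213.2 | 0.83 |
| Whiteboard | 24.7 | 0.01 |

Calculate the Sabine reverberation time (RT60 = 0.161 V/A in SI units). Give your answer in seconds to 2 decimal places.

0.73 s

Equivalent absorption area: A = 2*0.62 + 189.6*0.01 + 213.2*0.01 + 13*0.04 + 213.2*0.83 + 24.7*0.01 = 182.991 m².
Room volume: 831.48 m³.
T = 0.161 V/A = 0.161·831.48/182.991 = 0.73 s.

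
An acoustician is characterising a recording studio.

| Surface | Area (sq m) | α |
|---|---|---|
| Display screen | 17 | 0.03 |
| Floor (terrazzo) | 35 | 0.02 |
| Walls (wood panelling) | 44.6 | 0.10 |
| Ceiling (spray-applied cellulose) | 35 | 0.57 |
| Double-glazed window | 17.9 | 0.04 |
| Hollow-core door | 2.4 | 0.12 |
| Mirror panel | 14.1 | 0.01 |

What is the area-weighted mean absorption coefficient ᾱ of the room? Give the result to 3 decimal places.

0.161

S = Σ Sᵢ = 17 + 35 + 44.6 + 35 + 17.9 + 2.4 + 14.1 = 166.0 sq m.
Σ(Sᵢαᵢ) = 17·0.03 + 35·0.02 + 44.6·0.10 + 35·0.57 + 17.9·0.04 + 2.4·0.12 + 14.1·0.01 = 26.765.
ᾱ = A/S = 0.161.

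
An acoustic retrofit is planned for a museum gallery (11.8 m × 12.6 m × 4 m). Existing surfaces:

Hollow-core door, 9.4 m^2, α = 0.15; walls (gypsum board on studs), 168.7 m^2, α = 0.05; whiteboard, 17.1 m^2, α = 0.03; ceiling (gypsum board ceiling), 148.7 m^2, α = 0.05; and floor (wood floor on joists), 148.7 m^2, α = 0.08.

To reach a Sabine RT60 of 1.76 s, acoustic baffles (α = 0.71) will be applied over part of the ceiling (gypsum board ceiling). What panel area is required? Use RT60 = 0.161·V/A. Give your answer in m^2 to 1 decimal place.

Total absorption A₁ = 9.4*0.15 + 168.7*0.05 + 17.1*0.03 + 148.7*0.05 + 148.7*0.08
  = 1.410 + 8.435 + 0.513 + 7.435 + 11.896 = 29.689 m^2 sabins.
Required A₂ = 0.161·594.72/1.76 = 54.403 sabins.
Absorption to add: 54.403 − 29.689 = 24.714 sabins.
Net gain per m^2: Δα = 0.71 − 0.05 = 0.66.
Panel area = 24.714 / 0.66 = 37.4 m^2.

37.4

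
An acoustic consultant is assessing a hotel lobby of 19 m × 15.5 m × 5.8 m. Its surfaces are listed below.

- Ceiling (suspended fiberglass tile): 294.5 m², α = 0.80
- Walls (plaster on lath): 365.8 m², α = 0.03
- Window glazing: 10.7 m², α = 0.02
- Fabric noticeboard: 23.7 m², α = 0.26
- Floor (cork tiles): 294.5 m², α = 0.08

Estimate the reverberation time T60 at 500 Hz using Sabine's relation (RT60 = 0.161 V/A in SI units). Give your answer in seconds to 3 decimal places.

Equivalent absorption area: A = 294.5·0.80 + 365.8·0.03 + 10.7·0.02 + 23.7·0.26 + 294.5·0.08 = 276.510 m².
Volume V = 19 × 15.5 × 5.8 = 1708.1 m³.
Sabine: RT60 = 0.161 × 1708.1 / 276.510 = 0.995 s.

0.995 s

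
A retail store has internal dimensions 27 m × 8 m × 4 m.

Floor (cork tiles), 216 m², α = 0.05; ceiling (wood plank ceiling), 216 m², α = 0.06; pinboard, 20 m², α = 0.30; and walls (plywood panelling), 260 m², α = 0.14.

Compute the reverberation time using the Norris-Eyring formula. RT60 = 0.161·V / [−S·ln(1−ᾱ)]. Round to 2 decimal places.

2.00 s

S = Σ Sᵢ = 712.0 m².
Σ(Sᵢαᵢ) = 216×0.05 + 216×0.06 + 20×0.30 + 260×0.14 = 66.160.
Mean coefficient ᾱ = A/S = 0.0929.
−S·ln(1−ᾱ) = −712.0 × ln(1 − 0.0929) = 69.422.
V = 27 × 8 × 4 = 864 m³.
T = 0.161·V/[−S·ln(1−ᾱ)] = 0.161·864/69.422 = 2.00 s.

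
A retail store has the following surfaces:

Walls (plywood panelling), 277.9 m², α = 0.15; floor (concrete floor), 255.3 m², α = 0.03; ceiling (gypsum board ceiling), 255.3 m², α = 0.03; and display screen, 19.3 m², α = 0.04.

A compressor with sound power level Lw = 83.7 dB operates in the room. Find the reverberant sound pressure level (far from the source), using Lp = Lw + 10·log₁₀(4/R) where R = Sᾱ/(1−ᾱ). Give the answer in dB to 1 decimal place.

71.8 dB

A = 57.775 sabins; S = 807.8 m².
ᾱ = 0.0715, so room constant R = A/(1−ᾱ) = 62.224 m².
Lp = 83.7 + 10·log₁₀(4/62.224) = 83.7 + (-11.92) = 71.8 dB.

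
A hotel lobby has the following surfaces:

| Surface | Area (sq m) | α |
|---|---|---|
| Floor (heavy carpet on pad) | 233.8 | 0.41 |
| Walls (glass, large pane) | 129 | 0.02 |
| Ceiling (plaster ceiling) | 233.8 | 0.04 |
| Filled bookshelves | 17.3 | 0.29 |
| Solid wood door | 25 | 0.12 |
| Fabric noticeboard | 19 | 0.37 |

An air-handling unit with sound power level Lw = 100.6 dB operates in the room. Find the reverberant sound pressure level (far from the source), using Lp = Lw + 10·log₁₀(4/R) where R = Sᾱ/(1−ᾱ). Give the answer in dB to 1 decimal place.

A = 122.837 sabins; S = 657.9 sq m.
ᾱ = 122.837/657.9 = 0.1867; R = Sᾱ/(1−ᾱ) = 122.837/(1−0.1867) = 151.035 sq m.
Lp = Lw + 10 log₁₀(4/R) = 100.6 -15.77 = 84.8 dB.

84.8 dB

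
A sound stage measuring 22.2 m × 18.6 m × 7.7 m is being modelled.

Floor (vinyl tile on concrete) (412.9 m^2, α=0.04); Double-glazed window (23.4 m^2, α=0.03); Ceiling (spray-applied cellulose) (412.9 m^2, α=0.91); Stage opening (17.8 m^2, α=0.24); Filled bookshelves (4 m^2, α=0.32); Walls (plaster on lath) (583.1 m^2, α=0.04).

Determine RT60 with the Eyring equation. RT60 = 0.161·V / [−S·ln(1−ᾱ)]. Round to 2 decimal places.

Total surface area S = 412.9 + 23.4 + 412.9 + 17.8 + 4 + 583.1 = 1454.1 m^2.
Σ(Sᵢαᵢ) = 412.9×0.04 + 23.4×0.03 + 412.9×0.91 + 17.8×0.24 + 4×0.32 + 583.1×0.04 = 421.833.
Mean coefficient ᾱ = A/S = 0.2901.
Eyring denominator: −S ln(1−ᾱ) = 498.220.
V = 22.2 × 18.6 × 7.7 = 3179.484 m³.
RT60 = 0.161 × 3179.484 / 498.220 = 1.03 s.

1.03 sec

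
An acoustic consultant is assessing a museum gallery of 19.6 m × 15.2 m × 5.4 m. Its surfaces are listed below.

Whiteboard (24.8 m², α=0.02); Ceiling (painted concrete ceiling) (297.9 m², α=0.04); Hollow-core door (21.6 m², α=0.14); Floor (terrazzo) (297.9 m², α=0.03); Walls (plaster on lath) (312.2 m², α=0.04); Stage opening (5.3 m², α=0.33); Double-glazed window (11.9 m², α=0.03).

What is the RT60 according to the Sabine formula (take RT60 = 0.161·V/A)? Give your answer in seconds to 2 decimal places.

6.65 sec

Equivalent absorption area: A = 24.8×0.02 + 297.9×0.04 + 21.6×0.14 + 297.9×0.03 + 312.2×0.04 + 5.3×0.33 + 11.9×0.03 = 38.967 m².
Room volume: 1608.768 m³.
T = 0.161 V/A = 0.161·1608.768/38.967 = 6.65 s.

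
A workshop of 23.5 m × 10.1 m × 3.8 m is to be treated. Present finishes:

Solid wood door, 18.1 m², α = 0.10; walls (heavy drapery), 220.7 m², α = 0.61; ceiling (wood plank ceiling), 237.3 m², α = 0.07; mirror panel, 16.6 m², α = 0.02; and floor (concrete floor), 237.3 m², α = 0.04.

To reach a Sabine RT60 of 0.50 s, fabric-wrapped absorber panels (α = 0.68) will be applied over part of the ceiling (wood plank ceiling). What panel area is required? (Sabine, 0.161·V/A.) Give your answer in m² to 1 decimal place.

209.1

Summing Sᵢαᵢ: 1.810 + 134.627 + 16.611 + 0.332 + 9.492 → A₁ = 162.872 sabins.
V = 901.93 m³. Target absorption A₂ = 0.161 × 901.93 / 0.50 = 290.421 sabins.
Absorption to add: 290.421 − 162.872 = 127.549 sabins.
Net gain per m²: Δα = 0.68 − 0.07 = 0.61.
Area = ΔA/Δα = 127.549/0.61 = 209.1 m².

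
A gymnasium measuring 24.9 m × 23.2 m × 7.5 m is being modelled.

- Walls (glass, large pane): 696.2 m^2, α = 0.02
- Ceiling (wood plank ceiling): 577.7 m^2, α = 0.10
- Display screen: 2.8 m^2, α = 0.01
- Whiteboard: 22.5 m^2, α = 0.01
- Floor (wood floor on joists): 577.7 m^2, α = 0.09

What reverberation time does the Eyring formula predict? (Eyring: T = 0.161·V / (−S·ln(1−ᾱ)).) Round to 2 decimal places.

Total surface area S = 696.2 + 577.7 + 2.8 + 22.5 + 577.7 = 1876.9 m^2.
Σ(Sᵢαᵢ) = 696.2×0.02 + 577.7×0.10 + 2.8×0.01 + 22.5×0.01 + 577.7×0.09 = 123.940.
ᾱ = 123.940 / 1876.9 = 0.0660.
Eyring denominator: −S ln(1−ᾱ) = 128.153.
V = 24.9 × 23.2 × 7.5 = 4332.6 m³.
RT60 = 0.161 × 4332.6 / 128.153 = 5.44 s.

5.44 s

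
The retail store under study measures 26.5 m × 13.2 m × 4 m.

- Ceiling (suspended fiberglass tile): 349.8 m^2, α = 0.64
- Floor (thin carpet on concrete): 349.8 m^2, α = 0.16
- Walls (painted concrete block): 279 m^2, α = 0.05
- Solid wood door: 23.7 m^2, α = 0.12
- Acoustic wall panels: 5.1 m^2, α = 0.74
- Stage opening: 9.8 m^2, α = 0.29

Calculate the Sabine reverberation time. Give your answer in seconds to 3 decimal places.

A = Σ Sᵢαᵢ = 349.8·0.64 + 349.8·0.16 + 279·0.05 + 23.7·0.12 + 5.1·0.74 + 9.8·0.29 = 303.250 sabins.
Room volume: 1399.2 m³.
RT60 = 0.161 · V / A = 0.161 × 1399.2 / 303.250 = 0.743 s.

0.743 seconds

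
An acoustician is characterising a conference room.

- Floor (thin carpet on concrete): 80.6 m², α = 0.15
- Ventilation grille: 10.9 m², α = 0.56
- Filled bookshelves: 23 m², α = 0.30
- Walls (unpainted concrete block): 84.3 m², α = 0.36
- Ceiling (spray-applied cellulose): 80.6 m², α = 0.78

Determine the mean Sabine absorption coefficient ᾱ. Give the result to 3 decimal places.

0.423

S = Σ Sᵢ = 80.6 + 10.9 + 23 + 84.3 + 80.6 = 279.4 m².
Weighted sum Σ Sα = 118.310.
ᾱ = A/S = 0.423.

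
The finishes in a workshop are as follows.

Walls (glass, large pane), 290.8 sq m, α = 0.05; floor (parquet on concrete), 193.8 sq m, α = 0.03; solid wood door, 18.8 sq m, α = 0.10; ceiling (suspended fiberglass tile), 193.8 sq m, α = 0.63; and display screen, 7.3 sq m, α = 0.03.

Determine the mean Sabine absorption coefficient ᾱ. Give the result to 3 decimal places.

Total surface area S = 704.5 sq m.
A = 290.8*0.05 + 193.8*0.03 + 18.8*0.10 + 193.8*0.63 + 7.3*0.03 = 144.547 sabins.
ᾱ = 144.547 / 704.5 = 0.205.

0.205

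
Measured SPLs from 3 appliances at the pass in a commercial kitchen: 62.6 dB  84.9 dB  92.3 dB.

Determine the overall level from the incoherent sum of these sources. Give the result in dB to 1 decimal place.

93.0 dB

Sum in the linear (power) domain: Σ 10^(Lᵢ/10) = 10^(62.6/10) + 10^(84.9/10) + 10^(92.3/10) = 2.009e+09.
Back to dB: 10·log₁₀ Σ = 93.0 dB.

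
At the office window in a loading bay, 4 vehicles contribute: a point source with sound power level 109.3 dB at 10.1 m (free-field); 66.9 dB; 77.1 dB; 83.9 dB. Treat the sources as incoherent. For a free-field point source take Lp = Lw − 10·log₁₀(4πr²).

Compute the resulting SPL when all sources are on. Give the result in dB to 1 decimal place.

Source at 10.1 m: Lp = 109.3 − 10·log₁₀(4π·10.1²) = 109.3 − 10·log₁₀(1281.895) = 78.2 dB.
Σ 10^(Lᵢ/10) = 3.677e+08.
Back to dB: 10·log₁₀ Σ = 85.7 dB.

85.7 dB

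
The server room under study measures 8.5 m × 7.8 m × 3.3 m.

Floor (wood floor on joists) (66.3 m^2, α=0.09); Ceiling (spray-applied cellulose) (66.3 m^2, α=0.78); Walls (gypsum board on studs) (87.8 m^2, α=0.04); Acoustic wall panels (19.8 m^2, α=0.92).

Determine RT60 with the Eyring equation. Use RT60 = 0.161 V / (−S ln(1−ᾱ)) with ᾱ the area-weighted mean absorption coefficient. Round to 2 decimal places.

0.37 s

S = Σ Sᵢ = 240.2 m^2.
Absorption A = 66.3×0.09 + 66.3×0.78 + 87.8×0.04 + 19.8×0.92 = 79.409 sabins.
ᾱ = 79.409 / 240.2 = 0.3306.
Eyring denominator: −S ln(1−ᾱ) = 96.410.
V = 8.5 × 7.8 × 3.3 = 218.79 m³.
T = 0.161·V/[−S·ln(1−ᾱ)] = 0.161·218.79/96.410 = 0.37 s.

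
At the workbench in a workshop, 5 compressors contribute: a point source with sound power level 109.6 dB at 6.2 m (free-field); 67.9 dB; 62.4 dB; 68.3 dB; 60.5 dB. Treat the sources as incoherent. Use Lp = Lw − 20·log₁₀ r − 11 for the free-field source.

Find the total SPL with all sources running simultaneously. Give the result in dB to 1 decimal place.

83.1 dB

Source at 6.2 m: Lp = 109.6 − 20·log₁₀(6.2) − 11 = 82.8 dB.
Σ 10^(Lᵢ/10) = 2.063e+08.
Back to dB: 10·log₁₀ Σ = 83.1 dB.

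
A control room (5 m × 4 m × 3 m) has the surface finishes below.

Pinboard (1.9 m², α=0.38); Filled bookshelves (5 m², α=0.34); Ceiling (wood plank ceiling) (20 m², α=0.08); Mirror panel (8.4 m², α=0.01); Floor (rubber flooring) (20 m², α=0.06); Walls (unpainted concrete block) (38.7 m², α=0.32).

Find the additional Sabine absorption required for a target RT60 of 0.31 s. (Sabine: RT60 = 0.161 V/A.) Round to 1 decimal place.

Summing Sᵢαᵢ: 0.722 + 1.700 + 1.600 + 0.084 + 1.200 + 12.384 → A₁ = 17.690 sabins.
For T = 0.31 s, need A₂ = 0.161·V/T = 0.161·60/0.31 = 31.161 sabins.
ΔA = A₂ − A₁ = 31.161 − 17.690 = 13.5 sabins.

13.5 sabins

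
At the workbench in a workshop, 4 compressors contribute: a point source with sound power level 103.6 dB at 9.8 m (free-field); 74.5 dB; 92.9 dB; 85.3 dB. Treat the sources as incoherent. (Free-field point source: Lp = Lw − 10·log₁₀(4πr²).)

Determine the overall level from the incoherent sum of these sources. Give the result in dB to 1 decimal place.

93.7 dB

Source at 9.8 m: Lp = 103.6 − 10·log₁₀(4π·9.8²) = 103.6 − 10·log₁₀(1206.874) = 72.8 dB.
Converting to relative power and adding: 10^(72.8/10) + 10^(74.5/10) + 10^(92.9/10) + 10^(85.3/10) = 2.336e+09.
L_total = 10·log₁₀(2.336e+09) = 93.7 dB.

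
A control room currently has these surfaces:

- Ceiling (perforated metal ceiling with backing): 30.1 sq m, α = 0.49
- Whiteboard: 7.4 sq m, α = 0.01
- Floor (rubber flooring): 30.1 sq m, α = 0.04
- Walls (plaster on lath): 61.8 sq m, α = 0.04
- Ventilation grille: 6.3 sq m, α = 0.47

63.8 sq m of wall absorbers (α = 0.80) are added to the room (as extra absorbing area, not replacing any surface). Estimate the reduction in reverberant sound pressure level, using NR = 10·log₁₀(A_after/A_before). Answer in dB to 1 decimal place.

Summing Sᵢαᵢ: 14.749 + 0.074 + 1.204 + 2.472 + 2.961 → A_before = 21.460 sabins.
Treatment contributes 63.8·0.80 = 51.040 sabins.
New total A_after = 72.500 sabins.
NR = 10·log₁₀(72.500/21.460) = 5.3 dB.

5.3 dB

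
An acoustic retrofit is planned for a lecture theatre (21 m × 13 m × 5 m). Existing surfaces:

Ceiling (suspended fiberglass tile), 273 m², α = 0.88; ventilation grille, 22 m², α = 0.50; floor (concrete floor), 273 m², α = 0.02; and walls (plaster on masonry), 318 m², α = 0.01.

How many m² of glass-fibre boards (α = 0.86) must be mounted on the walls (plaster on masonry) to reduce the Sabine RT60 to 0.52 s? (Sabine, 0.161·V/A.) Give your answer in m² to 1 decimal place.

Equivalent absorption area: A₁ = 273·0.88 + 22·0.50 + 273·0.02 + 318·0.01 = 259.880 m².
V = 1365 m³. Target absorption A₂ = 0.161 × 1365 / 0.52 = 422.625 sabins.
ΔA needed = 422.625 − 259.880 = 162.745 sabins.
Net gain per m²: Δα = 0.86 − 0.01 = 0.85.
Panel area = 162.745 / 0.85 = 191.5 m².

191.5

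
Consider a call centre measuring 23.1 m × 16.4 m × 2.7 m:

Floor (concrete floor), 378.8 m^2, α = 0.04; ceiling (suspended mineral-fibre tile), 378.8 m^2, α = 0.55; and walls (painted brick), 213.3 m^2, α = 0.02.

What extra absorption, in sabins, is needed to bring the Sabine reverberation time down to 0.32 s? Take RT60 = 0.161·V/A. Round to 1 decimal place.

286.9 sabins

Equivalent absorption area: A₁ = 378.8×0.04 + 378.8×0.55 + 213.3×0.02 = 227.758 m^2.
V = 1022.868 m³. Required absorption A₂ = 0.161 × 1022.868 / 0.32 = 514.630 sabins.
Shortfall: 514.630 − 227.758 = 286.9 sabins.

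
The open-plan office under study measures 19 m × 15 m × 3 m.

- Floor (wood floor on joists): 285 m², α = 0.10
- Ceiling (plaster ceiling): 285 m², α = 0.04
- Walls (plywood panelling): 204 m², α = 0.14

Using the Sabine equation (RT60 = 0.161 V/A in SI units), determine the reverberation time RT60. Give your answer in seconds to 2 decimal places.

Summing Sᵢαᵢ: 28.500 + 11.400 + 28.560 → A = 68.460 sabins.
Volume V = 19 × 15 × 3 = 855 m³.
T = 0.161 V/A = 0.161·855/68.460 = 2.01 s.

2.01 seconds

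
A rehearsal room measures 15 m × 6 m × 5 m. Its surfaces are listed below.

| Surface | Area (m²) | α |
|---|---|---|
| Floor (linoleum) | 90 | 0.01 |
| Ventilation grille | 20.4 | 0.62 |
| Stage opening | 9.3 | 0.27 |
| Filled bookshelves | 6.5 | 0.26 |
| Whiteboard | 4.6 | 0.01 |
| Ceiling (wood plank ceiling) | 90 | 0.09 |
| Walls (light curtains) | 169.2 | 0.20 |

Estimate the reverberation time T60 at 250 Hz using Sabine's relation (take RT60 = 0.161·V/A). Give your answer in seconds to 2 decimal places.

1.21 s

Summing Sᵢαᵢ: 0.900 + 12.648 + 2.511 + 1.690 + 0.046 + 8.100 + 33.840 → A = 59.735 sabins.
V = 15·6·5 = 450 m³.
Sabine: RT60 = 0.161 × 450 / 59.735 = 1.21 s.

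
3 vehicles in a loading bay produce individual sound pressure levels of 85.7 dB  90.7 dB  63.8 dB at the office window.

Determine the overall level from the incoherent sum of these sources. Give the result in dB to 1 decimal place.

91.9 dB

Σ 10^(Lᵢ/10) = 1.549e+09.
Back to dB: 10·log₁₀ Σ = 91.9 dB.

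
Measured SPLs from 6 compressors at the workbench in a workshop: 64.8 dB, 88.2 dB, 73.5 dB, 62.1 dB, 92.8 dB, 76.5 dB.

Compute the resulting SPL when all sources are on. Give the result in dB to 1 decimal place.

Σ 10^(Lᵢ/10) = 2.638e+09.
L_total = 10·log₁₀(2.638e+09) = 94.2 dB.

94.2 dB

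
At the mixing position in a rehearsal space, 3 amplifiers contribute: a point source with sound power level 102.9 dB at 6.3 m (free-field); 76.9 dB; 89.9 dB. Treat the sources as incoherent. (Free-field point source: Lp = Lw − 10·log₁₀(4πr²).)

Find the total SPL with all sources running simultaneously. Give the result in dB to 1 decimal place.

90.3 dB

Source at 6.3 m: Lp = 102.9 − 10·log₁₀(4π·6.3²) = 102.9 − 10·log₁₀(498.759) = 75.9 dB.
Sum in the linear (power) domain: Σ 10^(Lᵢ/10) = 10^(75.9/10) + 10^(76.9/10) + 10^(89.9/10) = 1.065e+09.
Combined level = 10 log₁₀(1.065e+09) = 90.3 dB.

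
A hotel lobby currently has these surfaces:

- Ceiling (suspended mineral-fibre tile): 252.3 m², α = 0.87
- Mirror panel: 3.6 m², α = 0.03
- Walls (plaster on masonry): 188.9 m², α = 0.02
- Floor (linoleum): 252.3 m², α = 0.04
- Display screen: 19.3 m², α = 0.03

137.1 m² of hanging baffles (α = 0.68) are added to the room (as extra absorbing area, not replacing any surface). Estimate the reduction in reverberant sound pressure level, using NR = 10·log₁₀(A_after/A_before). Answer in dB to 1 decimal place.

1.5 dB

Equivalent absorption area: A_before = 252.3*0.87 + 3.6*0.03 + 188.9*0.02 + 252.3*0.04 + 19.3*0.03 = 234.058 m².
Added absorption = 137.1 × 0.68 = 93.228 sabins.
New total A_after = 327.286 sabins.
NR = 10·log₁₀(327.286/234.058) = 1.5 dB.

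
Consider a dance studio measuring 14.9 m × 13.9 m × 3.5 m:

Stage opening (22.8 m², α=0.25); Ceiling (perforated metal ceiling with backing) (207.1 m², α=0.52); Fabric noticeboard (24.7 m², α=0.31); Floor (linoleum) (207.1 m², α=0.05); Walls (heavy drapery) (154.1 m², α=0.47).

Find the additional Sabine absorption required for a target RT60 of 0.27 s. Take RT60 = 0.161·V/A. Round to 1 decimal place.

Total absorption A₁ = 22.8×0.25 + 207.1×0.52 + 24.7×0.31 + 207.1×0.05 + 154.1×0.47
  = 5.700 + 107.692 + 7.657 + 10.355 + 72.427 = 203.831 m² sabins.
Target A₂ = 0.161·724.885/0.27 = 432.246 sabins (V = 724.885 m³).
ΔA = A₂ − A₁ = 432.246 − 203.831 = 228.4 sabins.

228.4 sabins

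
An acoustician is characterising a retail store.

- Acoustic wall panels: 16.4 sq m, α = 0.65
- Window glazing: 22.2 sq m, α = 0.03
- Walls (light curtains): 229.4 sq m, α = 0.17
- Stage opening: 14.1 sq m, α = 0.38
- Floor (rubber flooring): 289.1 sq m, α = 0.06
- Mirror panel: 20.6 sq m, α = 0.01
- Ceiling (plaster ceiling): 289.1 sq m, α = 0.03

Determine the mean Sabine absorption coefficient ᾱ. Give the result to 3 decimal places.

0.093

Total surface area S = 880.9 sq m.
Weighted sum Σ Sα = 81.907.
ᾱ = A/S = 0.093.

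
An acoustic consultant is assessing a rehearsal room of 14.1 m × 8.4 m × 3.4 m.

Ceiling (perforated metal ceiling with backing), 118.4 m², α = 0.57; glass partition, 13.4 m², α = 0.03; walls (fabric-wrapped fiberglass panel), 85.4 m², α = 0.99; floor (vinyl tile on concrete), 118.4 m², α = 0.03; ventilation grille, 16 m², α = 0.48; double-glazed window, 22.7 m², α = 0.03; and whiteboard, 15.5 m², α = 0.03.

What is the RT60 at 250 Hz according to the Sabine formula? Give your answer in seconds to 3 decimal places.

0.393 s

Total absorption A = 118.4·0.57 + 13.4·0.03 + 85.4·0.99 + 118.4·0.03 + 16·0.48 + 22.7·0.03 + 15.5·0.03
  = 67.488 + 0.402 + 84.546 + 3.552 + 7.680 + 0.681 + 0.465 = 164.814 m² sabins.
Room volume: 402.696 m³.
Sabine: RT60 = 0.161 × 402.696 / 164.814 = 0.393 s.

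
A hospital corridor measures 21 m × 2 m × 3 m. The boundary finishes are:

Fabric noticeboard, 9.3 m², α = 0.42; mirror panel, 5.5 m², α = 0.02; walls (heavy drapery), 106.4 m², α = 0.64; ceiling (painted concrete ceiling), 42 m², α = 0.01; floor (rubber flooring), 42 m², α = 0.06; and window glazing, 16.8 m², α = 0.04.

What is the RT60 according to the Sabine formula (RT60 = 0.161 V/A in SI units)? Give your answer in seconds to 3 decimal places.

Equivalent absorption area: A = 9.3*0.42 + 5.5*0.02 + 106.4*0.64 + 42*0.01 + 42*0.06 + 16.8*0.04 = 75.724 m².
V = 21·2·3 = 126 m³.
Sabine: RT60 = 0.161 × 126 / 75.724 = 0.268 s.

0.268 seconds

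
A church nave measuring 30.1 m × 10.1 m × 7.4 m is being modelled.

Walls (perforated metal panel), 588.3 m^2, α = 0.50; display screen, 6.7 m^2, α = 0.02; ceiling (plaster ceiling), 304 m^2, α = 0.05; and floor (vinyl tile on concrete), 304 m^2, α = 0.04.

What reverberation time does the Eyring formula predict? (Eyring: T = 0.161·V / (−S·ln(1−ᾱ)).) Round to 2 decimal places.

0.97 s

Total surface area S = 588.3 + 6.7 + 304 + 304 = 1203.0 m^2.
Σ(Sᵢαᵢ) = 588.3·0.50 + 6.7·0.02 + 304·0.05 + 304·0.04 = 321.644.
ᾱ = 321.644 / 1203.0 = 0.2674.
Eyring denominator: −S ln(1−ᾱ) = 374.320.
V = 30.1 × 10.1 × 7.4 = 2249.674 m³.
RT60 = 0.161 × 2249.674 / 374.320 = 0.97 s.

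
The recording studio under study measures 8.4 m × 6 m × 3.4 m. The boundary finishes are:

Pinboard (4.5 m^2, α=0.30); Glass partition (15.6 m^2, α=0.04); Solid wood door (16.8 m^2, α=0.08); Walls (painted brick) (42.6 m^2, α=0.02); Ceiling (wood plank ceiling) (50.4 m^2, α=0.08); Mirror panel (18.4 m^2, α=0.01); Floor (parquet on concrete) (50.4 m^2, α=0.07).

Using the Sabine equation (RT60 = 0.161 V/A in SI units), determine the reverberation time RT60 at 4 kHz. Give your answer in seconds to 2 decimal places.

Total absorption A = 4.5*0.30 + 15.6*0.04 + 16.8*0.08 + 42.6*0.02 + 50.4*0.08 + 18.4*0.01 + 50.4*0.07
  = 1.350 + 0.624 + 1.344 + 0.852 + 4.032 + 0.184 + 3.528 = 11.914 m^2 sabins.
V = 8.4·6·3.4 = 171.36 m³.
RT60 = 0.161 · V / A = 0.161 × 171.36 / 11.914 = 2.32 s.

2.32 s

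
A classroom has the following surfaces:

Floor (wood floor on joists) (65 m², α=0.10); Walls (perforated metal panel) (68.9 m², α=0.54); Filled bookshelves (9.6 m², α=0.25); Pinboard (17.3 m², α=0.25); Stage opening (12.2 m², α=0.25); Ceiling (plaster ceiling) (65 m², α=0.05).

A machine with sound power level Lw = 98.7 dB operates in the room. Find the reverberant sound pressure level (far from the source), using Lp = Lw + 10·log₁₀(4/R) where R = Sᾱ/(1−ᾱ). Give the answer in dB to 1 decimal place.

86.0 dB

A = 56.731 sabins; S = 238.0 m².
ᾱ = 0.2384, so room constant R = A/(1−ᾱ) = 74.489 m².
Lp = Lw + 10 log₁₀(4/R) = 98.7 -12.70 = 86.0 dB.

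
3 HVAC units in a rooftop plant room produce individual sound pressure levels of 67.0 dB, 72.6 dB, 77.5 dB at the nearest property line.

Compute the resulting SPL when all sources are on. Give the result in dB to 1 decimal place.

Sum in the linear (power) domain: Σ 10^(Lᵢ/10) = 10^(67.0/10) + 10^(72.6/10) + 10^(77.5/10) = 7.944e+07.
L_total = 10·log₁₀(7.944e+07) = 79.0 dB.

79.0 dB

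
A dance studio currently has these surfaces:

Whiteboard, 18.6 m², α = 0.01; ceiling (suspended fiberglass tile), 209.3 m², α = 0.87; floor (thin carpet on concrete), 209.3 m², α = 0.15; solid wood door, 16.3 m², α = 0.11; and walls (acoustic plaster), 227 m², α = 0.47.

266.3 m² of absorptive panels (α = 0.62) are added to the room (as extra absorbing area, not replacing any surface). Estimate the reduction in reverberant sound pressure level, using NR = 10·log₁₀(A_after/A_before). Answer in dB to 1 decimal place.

1.8 dB

Summing Sᵢαᵢ: 0.186 + 182.091 + 31.395 + 1.793 + 106.690 → A_before = 322.155 sabins.
Added absorption = 266.3 × 0.62 = 165.106 sabins.
New total A_after = 487.261 sabins.
Reduction = 10 log₁₀(A_after/A_before) = 10 log₁₀(1.5125) = 1.8 dB.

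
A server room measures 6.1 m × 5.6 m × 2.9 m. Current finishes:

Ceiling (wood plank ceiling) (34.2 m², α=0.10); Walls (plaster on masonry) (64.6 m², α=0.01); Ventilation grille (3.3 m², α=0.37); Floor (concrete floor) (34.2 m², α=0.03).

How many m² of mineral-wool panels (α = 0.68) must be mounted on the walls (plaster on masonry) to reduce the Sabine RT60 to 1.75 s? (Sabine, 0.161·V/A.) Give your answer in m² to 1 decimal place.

Equivalent absorption area: A₁ = 34.2*0.10 + 64.6*0.01 + 3.3*0.37 + 34.2*0.03 = 6.313 m².
Required A₂ = 0.161·99.064/1.75 = 9.114 sabins.
Absorption to add: 9.114 − 6.313 = 2.801 sabins.
Net gain per m²: Δα = 0.68 − 0.01 = 0.67.
Panel area = 2.801 / 0.67 = 4.2 m².

4.2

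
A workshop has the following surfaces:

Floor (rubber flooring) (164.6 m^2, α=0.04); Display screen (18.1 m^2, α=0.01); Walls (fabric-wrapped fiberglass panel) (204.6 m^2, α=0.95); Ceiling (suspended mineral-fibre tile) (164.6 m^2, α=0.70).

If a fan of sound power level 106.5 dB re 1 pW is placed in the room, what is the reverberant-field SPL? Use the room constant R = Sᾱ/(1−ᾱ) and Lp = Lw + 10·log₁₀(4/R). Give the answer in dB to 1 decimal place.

A = 316.355 sabins; S = 551.9 m^2.
ᾱ = 316.355/551.9 = 0.5732; R = Sᾱ/(1−ᾱ) = 316.355/(1−0.5732) = 741.225 m^2.
Lp = Lw + 10 log₁₀(4/R) = 106.5 -22.68 = 83.8 dB.

83.8 dB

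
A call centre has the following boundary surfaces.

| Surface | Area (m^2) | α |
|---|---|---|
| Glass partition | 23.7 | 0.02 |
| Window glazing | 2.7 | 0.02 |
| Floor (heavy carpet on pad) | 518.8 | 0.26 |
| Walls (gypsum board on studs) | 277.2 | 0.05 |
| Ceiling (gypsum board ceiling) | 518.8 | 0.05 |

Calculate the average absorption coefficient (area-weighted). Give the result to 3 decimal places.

0.131

S = Σ Sᵢ = 23.7 + 2.7 + 518.8 + 277.2 + 518.8 = 1341.2 m^2.
Weighted sum Σ Sα = 175.216.
ᾱ = 175.216 / 1341.2 = 0.131.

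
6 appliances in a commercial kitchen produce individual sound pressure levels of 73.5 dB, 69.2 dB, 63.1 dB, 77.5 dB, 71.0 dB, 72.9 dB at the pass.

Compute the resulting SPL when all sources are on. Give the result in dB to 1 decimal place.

Sum in the linear (power) domain: Σ 10^(Lᵢ/10) = 10^(73.5/10) + 10^(69.2/10) + 10^(63.1/10) + 10^(77.5/10) + 10^(71.0/10) + 10^(72.9/10) = 1.211e+08.
Back to dB: 10·log₁₀ Σ = 80.8 dB.

80.8 dB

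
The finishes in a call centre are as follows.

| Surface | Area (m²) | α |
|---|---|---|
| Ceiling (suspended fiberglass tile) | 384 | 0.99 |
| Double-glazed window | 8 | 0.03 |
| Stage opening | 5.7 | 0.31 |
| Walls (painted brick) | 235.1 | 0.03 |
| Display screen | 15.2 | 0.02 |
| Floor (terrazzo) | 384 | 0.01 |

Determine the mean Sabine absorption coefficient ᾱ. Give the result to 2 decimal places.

Total surface area S = 1032.0 m².
Σ(Sᵢαᵢ) = 384·0.99 + 8·0.03 + 5.7·0.31 + 235.1·0.03 + 15.2·0.02 + 384·0.01 = 393.364.
ᾱ = A/S = 0.38.

0.38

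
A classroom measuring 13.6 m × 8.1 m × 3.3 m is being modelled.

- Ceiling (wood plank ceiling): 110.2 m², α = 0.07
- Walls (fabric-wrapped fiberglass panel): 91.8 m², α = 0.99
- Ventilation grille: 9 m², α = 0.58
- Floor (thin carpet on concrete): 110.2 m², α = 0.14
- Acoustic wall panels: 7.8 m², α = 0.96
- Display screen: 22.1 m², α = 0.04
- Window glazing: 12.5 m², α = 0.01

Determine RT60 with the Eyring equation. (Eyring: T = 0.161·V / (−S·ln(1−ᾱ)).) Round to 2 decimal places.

0.37 seconds

S = Σ Sᵢ = 363.6 m².
Absorption A = 110.2×0.07 + 91.8×0.99 + 9×0.58 + 110.2×0.14 + 7.8×0.96 + 22.1×0.04 + 12.5×0.01 = 127.741 sabins.
Mean coefficient ᾱ = A/S = 0.3513.
−S·ln(1−ᾱ) = −363.6 × ln(1 − 0.3513) = 157.361.
V = 13.6 × 8.1 × 3.3 = 363.528 m³.
RT60 = 0.161 × 363.528 / 157.361 = 0.37 s.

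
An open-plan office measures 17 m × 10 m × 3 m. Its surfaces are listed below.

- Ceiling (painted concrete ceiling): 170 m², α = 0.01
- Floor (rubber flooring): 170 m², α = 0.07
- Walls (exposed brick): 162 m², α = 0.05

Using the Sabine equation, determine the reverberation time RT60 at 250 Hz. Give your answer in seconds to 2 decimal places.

Equivalent absorption area: A = 170×0.01 + 170×0.07 + 162×0.05 = 21.700 m².
Room volume: 510 m³.
T = 0.161 V/A = 0.161·510/21.700 = 3.78 s.

3.78 seconds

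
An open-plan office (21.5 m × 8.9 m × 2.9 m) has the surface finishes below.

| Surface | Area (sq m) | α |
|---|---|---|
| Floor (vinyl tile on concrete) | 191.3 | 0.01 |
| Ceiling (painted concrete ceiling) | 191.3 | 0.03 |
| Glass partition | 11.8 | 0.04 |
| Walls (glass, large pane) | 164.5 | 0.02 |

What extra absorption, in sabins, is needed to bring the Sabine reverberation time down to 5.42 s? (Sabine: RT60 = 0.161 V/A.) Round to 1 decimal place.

5.1 sabins

Total absorption A₁ = 191.3·0.01 + 191.3·0.03 + 11.8·0.04 + 164.5·0.02
  = 1.913 + 5.739 + 0.472 + 3.290 = 11.414 sq m sabins.
For T = 5.42 s, need A₂ = 0.161·V/T = 0.161·554.915/5.42 = 16.484 sabins.
Shortfall: 16.484 − 11.414 = 5.1 sabins.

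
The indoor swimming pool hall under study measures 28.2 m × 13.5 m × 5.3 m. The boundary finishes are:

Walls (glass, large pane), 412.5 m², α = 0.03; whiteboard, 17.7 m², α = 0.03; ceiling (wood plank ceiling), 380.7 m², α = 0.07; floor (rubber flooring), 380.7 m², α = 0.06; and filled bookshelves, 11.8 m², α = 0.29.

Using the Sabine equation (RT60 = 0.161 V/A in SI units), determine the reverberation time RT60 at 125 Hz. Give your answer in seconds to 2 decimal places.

A = Σ Sᵢαᵢ = 412.5*0.03 + 17.7*0.03 + 380.7*0.07 + 380.7*0.06 + 11.8*0.29 = 65.819 sabins.
V = 28.2·13.5·5.3 = 2017.71 m³.
RT60 = 0.161 · V / A = 0.161 × 2017.71 / 65.819 = 4.94 s.

4.94 s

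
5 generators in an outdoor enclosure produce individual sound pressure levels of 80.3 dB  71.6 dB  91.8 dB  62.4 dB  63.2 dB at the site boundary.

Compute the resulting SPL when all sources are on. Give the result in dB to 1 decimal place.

92.1 dB

Σ 10^(Lᵢ/10) = 1.639e+09.
Back to dB: 10·log₁₀ Σ = 92.1 dB.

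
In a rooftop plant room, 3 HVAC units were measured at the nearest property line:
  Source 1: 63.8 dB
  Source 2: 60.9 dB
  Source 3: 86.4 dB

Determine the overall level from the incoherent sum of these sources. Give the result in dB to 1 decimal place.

86.4 dB

Converting to relative power and adding: 10^(63.8/10) + 10^(60.9/10) + 10^(86.4/10) = 4.401e+08.
Back to dB: 10·log₁₀ Σ = 86.4 dB.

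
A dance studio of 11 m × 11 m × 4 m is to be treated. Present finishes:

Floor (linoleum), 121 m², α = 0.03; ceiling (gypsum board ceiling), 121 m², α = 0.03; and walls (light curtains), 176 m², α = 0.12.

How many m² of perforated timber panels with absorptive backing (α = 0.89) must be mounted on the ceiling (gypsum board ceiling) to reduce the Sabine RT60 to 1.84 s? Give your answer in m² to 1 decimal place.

16.2

Total absorption A₁ = 121×0.03 + 121×0.03 + 176×0.12
  = 3.630 + 3.630 + 21.120 = 28.380 m² sabins.
Required A₂ = 0.161·484/1.84 = 42.350 sabins.
Absorption to add: 42.350 − 28.380 = 13.970 sabins.
Each m² of panel replacing the ceiling (gypsum board ceiling) adds (0.89 − 0.03) = 0.86 sabins.
Area = ΔA/Δα = 13.970/0.86 = 16.2 m².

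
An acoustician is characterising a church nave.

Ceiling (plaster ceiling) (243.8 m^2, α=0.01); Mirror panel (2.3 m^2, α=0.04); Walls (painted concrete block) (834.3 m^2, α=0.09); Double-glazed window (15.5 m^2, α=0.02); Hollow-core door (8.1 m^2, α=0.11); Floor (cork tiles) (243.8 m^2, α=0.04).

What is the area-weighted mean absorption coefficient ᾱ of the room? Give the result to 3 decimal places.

0.066

S = Σ Sᵢ = 243.8 + 2.3 + 834.3 + 15.5 + 8.1 + 243.8 = 1347.8 m^2.
Weighted sum Σ Sα = 88.570.
ᾱ = 88.570 / 1347.8 = 0.066.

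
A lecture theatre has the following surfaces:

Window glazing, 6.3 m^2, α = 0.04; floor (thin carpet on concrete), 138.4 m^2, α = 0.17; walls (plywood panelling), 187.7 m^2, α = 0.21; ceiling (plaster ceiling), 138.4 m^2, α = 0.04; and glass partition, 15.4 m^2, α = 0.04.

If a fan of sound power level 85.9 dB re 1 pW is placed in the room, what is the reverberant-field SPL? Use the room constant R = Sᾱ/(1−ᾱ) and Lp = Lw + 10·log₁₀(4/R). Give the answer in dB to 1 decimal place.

Σ(Sᵢαᵢ) = 6.3×0.04 + 138.4×0.17 + 187.7×0.21 + 138.4×0.04 + 15.4×0.04 = 69.349; total area S = 486.2 m^2.
ᾱ = 0.1426, so room constant R = A/(1−ᾱ) = 80.883 m^2.
Lp = 85.9 + 10·log₁₀(4/80.883) = 85.9 + (-13.06) = 72.8 dB.

72.8 dB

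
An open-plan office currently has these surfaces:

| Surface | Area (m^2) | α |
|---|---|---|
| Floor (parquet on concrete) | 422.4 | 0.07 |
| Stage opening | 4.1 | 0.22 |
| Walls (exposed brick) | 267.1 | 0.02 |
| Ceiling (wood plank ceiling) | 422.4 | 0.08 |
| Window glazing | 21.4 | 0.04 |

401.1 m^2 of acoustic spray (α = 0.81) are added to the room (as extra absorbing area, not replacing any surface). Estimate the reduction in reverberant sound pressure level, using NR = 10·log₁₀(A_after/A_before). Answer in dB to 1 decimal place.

Summing Sᵢαᵢ: 29.568 + 0.902 + 5.342 + 33.792 + 0.856 → A_before = 70.460 sabins.
Treatment contributes 401.1·0.81 = 324.891 sabins.
A_after = 70.460 + 324.891 = 395.351 sabins.
Reduction = 10 log₁₀(A_after/A_before) = 10 log₁₀(5.6110) = 7.5 dB.

7.5 dB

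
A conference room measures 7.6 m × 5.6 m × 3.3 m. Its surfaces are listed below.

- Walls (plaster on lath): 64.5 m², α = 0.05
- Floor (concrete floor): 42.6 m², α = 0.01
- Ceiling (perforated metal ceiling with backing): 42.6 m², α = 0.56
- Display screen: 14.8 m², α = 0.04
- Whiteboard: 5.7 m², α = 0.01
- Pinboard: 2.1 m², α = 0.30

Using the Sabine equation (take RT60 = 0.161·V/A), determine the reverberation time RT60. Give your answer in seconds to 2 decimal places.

0.79 s

Equivalent absorption area: A = 64.5*0.05 + 42.6*0.01 + 42.6*0.56 + 14.8*0.04 + 5.7*0.01 + 2.1*0.30 = 28.786 m².
Room volume: 140.448 m³.
T = 0.161 V/A = 0.161·140.448/28.786 = 0.79 s.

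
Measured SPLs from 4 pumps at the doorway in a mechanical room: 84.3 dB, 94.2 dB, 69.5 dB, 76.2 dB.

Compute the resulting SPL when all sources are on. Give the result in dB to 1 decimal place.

94.7 dB

Σ 10^(Lᵢ/10) = 2.95e+09.
Back to dB: 10·log₁₀ Σ = 94.7 dB.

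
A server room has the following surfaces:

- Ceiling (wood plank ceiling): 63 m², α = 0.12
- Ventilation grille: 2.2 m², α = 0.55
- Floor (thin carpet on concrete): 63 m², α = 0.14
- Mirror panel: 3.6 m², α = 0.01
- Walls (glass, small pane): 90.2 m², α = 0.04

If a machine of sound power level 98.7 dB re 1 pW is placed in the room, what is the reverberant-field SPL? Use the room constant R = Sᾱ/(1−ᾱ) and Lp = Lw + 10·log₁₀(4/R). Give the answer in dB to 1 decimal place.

Σ(Sᵢαᵢ) = 63·0.12 + 2.2·0.55 + 63·0.14 + 3.6·0.01 + 90.2·0.04 = 21.234; total area S = 222.0 m².
ᾱ = 21.234/222.0 = 0.0956; R = Sᾱ/(1−ᾱ) = 21.234/(1−0.0956) = 23.479 m².
Lp = Lw + 10 log₁₀(4/R) = 98.7 -7.69 = 91.0 dB.

91.0 dB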